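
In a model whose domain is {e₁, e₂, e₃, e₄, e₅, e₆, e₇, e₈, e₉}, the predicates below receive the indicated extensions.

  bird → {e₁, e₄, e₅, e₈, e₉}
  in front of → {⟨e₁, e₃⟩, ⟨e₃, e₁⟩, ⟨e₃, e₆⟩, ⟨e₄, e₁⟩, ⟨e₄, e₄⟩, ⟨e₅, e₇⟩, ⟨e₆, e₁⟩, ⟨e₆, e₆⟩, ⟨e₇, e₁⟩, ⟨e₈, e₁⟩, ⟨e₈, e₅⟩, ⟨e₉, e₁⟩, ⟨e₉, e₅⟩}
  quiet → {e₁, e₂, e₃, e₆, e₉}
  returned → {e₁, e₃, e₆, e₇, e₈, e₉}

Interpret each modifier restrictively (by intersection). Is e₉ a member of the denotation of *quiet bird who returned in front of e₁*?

⟦who returned⟧ = ⟦returned⟧ = {e₁, e₃, e₆, e₇, e₈, e₉}
⟦in front of e₁⟧ = {x : ⟨x, e₁⟩ ∈ ⟦in front of⟧} = {e₃, e₄, e₆, e₇, e₈, e₉}
⟦bird⟧ = {e₁, e₄, e₅, e₈, e₉}
… ∩ ⟦who returned⟧ = {e₁, e₄, e₅, e₈, e₉} ∩ {e₁, e₃, e₆, e₇, e₈, e₉} = {e₁, e₈, e₉}
… ∩ ⟦in front of e₁⟧ = {e₁, e₈, e₉} ∩ {e₃, e₄, e₆, e₇, e₈, e₉} = {e₈, e₉}
… ∩ ⟦quiet⟧ = {e₈, e₉} ∩ {e₁, e₂, e₃, e₆, e₉} = {e₉}
⟦quiet bird who returned in front of e₁⟧ = {e₉}; e₉ ∈ this set.

yes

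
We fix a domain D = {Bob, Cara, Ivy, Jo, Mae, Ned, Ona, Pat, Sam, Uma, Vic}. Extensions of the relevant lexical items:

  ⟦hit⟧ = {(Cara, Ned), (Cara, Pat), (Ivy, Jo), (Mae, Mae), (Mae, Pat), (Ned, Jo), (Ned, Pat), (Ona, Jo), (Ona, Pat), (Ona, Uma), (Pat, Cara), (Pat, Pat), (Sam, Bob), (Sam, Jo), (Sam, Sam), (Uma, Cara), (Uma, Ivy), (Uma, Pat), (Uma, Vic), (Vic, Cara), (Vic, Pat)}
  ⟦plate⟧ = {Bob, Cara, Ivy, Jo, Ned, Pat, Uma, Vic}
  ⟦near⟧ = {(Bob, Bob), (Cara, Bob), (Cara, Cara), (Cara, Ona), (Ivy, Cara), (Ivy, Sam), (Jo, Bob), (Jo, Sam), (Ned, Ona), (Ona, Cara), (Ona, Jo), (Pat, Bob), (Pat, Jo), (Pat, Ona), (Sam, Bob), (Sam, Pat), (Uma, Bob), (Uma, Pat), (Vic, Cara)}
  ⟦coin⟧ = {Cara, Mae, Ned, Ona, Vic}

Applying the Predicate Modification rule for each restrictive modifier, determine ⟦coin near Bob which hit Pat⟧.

{Cara}

⟦near Bob⟧ = {x : ⟨x, Bob⟩ ∈ ⟦near⟧} = {Bob, Cara, Jo, Pat, Sam, Uma}
⟦which hit Pat⟧ = {x : ⟨x, Pat⟩ ∈ ⟦hit⟧} = {Cara, Mae, Ned, Ona, Pat, Uma, Vic}
⟦coin⟧ = {Cara, Mae, Ned, Ona, Vic}
… ∩ ⟦near Bob⟧ = {Cara, Mae, Ned, Ona, Vic} ∩ {Bob, Cara, Jo, Pat, Sam, Uma} = {Cara}
… ∩ ⟦which hit Pat⟧ = {Cara} ∩ {Cara, Mae, Ned, Ona, Pat, Uma, Vic} = {Cara}
So ⟦coin near Bob which hit Pat⟧ = {Cara}.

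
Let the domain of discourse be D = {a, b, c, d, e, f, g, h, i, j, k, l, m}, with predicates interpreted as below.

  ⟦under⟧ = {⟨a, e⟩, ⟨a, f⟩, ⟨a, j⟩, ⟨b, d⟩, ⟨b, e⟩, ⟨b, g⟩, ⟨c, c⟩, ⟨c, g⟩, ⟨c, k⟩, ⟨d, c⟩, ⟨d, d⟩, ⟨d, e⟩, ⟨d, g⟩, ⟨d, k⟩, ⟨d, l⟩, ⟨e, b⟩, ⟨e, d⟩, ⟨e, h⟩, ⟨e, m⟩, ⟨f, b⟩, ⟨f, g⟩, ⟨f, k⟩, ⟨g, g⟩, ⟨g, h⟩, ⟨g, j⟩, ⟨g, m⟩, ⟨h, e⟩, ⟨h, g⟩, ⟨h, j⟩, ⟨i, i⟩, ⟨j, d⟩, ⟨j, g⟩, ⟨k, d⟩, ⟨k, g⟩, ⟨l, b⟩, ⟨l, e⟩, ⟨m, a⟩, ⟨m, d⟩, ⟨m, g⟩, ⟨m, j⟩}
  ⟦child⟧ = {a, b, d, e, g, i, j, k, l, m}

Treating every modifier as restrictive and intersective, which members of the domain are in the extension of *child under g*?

⟦under g⟧ = {x : ⟨x, g⟩ ∈ ⟦under⟧} = {b, c, d, f, g, h, j, k, m}
⟦child⟧ = {a, b, d, e, g, i, j, k, l, m}
… ∩ ⟦under g⟧ = {a, b, d, e, g, i, j, k, l, m} ∩ {b, c, d, f, g, h, j, k, m} = {b, d, g, j, k, m}
So ⟦child under g⟧ = {b, d, g, j, k, m}.

{b, d, g, j, k, m}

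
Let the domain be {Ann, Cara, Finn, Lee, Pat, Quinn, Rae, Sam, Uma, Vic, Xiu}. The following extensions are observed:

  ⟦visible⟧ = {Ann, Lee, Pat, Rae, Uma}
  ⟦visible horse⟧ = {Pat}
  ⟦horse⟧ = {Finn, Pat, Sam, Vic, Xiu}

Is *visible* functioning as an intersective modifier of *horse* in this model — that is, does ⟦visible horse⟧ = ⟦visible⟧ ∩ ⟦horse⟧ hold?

yes

⟦visible⟧ ∩ ⟦horse⟧ = {Ann, Lee, Pat, Rae, Uma} ∩ {Finn, Pat, Sam, Vic, Xiu} = {Pat}
Observed ⟦visible horse⟧ = {Pat}.
These coincide, so the modifier is intersective here.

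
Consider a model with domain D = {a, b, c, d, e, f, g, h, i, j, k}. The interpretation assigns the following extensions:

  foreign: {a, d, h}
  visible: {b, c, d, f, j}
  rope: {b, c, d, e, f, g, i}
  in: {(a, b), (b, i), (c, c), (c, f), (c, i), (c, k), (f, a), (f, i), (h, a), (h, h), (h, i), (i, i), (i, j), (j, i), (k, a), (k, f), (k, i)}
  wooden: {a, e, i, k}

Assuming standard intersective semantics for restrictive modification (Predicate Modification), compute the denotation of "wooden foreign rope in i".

⟦in i⟧ = {x : ⟨x, i⟩ ∈ ⟦in⟧} = {b, c, f, h, i, j, k}
⟦rope⟧ = {b, c, d, e, f, g, i}
… ∩ ⟦in i⟧ = {b, c, d, e, f, g, i} ∩ {b, c, f, h, i, j, k} = {b, c, f, i}
… ∩ ⟦wooden⟧ = {b, c, f, i} ∩ {a, e, i, k} = {i}
… ∩ ⟦foreign⟧ = {i} ∩ {a, d, h} = ∅
So ⟦wooden foreign rope in i⟧ = ∅.

∅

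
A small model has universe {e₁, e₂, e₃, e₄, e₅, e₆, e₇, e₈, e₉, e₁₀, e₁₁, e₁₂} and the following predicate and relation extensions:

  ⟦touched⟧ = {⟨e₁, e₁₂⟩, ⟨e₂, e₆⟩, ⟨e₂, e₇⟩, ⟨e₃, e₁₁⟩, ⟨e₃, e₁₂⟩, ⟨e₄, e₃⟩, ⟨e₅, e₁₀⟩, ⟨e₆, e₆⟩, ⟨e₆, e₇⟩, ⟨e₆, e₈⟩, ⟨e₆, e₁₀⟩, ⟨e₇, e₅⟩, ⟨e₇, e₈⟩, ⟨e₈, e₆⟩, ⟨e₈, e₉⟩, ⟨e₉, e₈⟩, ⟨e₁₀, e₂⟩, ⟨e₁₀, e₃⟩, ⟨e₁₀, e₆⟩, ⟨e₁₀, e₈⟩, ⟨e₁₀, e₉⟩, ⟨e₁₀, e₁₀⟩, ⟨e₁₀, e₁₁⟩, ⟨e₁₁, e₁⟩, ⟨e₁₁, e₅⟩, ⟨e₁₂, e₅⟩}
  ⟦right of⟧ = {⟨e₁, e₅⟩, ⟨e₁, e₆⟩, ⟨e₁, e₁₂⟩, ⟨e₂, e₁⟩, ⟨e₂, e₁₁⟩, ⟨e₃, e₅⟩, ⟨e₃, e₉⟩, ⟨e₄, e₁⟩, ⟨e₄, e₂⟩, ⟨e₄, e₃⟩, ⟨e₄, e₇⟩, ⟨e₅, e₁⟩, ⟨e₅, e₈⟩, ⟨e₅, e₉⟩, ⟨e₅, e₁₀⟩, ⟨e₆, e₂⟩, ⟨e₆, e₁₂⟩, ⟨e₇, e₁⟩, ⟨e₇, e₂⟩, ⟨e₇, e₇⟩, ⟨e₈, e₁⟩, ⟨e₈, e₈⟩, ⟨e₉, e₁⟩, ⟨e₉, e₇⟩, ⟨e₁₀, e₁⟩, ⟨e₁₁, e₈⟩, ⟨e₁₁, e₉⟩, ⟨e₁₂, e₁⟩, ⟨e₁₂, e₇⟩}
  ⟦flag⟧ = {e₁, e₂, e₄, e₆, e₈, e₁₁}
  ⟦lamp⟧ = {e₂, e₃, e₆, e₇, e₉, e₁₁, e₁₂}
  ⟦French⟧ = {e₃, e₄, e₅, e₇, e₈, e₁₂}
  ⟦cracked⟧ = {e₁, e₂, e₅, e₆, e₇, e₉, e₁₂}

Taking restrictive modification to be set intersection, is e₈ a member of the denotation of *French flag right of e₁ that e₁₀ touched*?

yes

⟦right of e₁⟧ = {x : ⟨x, e₁⟩ ∈ ⟦right of⟧} = {e₂, e₄, e₅, e₇, e₈, e₉, e₁₀, e₁₂}
⟦that e₁₀ touched⟧ = {x : ⟨e₁₀, x⟩ ∈ ⟦touched⟧} = {e₂, e₃, e₆, e₈, e₉, e₁₀, e₁₁}
⟦flag⟧ = {e₁, e₂, e₄, e₆, e₈, e₁₁}
… ∩ ⟦right of e₁⟧ = {e₁, e₂, e₄, e₆, e₈, e₁₁} ∩ {e₂, e₄, e₅, e₇, e₈, e₉, e₁₀, e₁₂} = {e₂, e₄, e₈}
… ∩ ⟦that e₁₀ touched⟧ = {e₂, e₄, e₈} ∩ {e₂, e₃, e₆, e₈, e₉, e₁₀, e₁₁} = {e₂, e₈}
… ∩ ⟦French⟧ = {e₂, e₈} ∩ {e₃, e₄, e₅, e₇, e₈, e₁₂} = {e₈}
⟦French flag right of e₁ that e₁₀ touched⟧ = {e₈}; e₈ ∈ this set.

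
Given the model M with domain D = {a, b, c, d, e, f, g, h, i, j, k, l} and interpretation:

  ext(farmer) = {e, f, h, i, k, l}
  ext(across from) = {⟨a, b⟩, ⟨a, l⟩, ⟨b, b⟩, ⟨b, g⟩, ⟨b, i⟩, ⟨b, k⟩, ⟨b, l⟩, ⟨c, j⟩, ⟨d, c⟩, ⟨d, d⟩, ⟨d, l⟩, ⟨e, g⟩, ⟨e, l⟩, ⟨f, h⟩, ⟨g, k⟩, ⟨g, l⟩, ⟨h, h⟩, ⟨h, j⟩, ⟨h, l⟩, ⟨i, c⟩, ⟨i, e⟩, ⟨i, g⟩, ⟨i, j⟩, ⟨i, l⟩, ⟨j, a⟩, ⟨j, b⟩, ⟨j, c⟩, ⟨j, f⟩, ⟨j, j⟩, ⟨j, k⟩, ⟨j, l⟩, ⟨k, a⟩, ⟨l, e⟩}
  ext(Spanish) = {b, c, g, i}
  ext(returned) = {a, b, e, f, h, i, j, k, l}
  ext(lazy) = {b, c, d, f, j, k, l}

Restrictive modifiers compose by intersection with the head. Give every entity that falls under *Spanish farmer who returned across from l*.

{i}

⟦who returned⟧ = ⟦returned⟧ = {a, b, e, f, h, i, j, k, l}
⟦across from l⟧ = {x : ⟨x, l⟩ ∈ ⟦across from⟧} = {a, b, d, e, g, h, i, j}
⟦farmer⟧ = {e, f, h, i, k, l}
… ∩ ⟦who returned⟧ = {e, f, h, i, k, l} ∩ {a, b, e, f, h, i, j, k, l} = {e, f, h, i, k, l}
… ∩ ⟦across from l⟧ = {e, f, h, i, k, l} ∩ {a, b, d, e, g, h, i, j} = {e, h, i}
… ∩ ⟦Spanish⟧ = {e, h, i} ∩ {b, c, g, i} = {i}
So ⟦Spanish farmer who returned across from l⟧ = {i}.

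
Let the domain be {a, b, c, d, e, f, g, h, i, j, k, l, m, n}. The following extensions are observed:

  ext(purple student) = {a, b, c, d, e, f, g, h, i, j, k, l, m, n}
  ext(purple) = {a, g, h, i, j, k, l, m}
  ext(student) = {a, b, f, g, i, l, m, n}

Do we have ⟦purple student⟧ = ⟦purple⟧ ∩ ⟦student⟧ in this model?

no

⟦purple⟧ ∩ ⟦student⟧ = {a, g, h, i, j, k, l, m} ∩ {a, b, f, g, i, l, m, n} = {a, g, i, l, m}
Observed ⟦purple student⟧ = {a, b, c, d, e, f, g, h, i, j, k, l, m, n}.
These differ, so the modifier is not intersective in this model.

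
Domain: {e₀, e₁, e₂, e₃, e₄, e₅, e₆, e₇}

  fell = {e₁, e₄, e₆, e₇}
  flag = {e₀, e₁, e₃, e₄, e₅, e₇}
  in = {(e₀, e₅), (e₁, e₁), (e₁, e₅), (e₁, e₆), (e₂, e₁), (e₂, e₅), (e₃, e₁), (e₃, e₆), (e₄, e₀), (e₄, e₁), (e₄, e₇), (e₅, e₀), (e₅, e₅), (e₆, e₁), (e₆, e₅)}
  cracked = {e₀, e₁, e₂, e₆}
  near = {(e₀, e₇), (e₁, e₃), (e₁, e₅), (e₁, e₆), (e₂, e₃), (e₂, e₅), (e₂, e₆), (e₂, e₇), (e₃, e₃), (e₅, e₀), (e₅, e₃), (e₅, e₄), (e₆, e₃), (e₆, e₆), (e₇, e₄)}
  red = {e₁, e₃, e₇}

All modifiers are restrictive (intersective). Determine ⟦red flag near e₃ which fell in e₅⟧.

⟦near e₃⟧ = {x : ⟨x, e₃⟩ ∈ ⟦near⟧} = {e₁, e₂, e₃, e₅, e₆}
⟦which fell⟧ = ⟦fell⟧ = {e₁, e₄, e₆, e₇}
⟦in e₅⟧ = {x : ⟨x, e₅⟩ ∈ ⟦in⟧} = {e₀, e₁, e₂, e₅, e₆}
⟦flag⟧ = {e₀, e₁, e₃, e₄, e₅, e₇}
… ∩ ⟦near e₃⟧ = {e₀, e₁, e₃, e₄, e₅, e₇} ∩ {e₁, e₂, e₃, e₅, e₆} = {e₁, e₃, e₅}
… ∩ ⟦which fell⟧ = {e₁, e₃, e₅} ∩ {e₁, e₄, e₆, e₇} = {e₁}
… ∩ ⟦in e₅⟧ = {e₁} ∩ {e₀, e₁, e₂, e₅, e₆} = {e₁}
… ∩ ⟦red⟧ = {e₁} ∩ {e₁, e₃, e₇} = {e₁}
So ⟦red flag near e₃ which fell in e₅⟧ = {e₁}.

{e₁}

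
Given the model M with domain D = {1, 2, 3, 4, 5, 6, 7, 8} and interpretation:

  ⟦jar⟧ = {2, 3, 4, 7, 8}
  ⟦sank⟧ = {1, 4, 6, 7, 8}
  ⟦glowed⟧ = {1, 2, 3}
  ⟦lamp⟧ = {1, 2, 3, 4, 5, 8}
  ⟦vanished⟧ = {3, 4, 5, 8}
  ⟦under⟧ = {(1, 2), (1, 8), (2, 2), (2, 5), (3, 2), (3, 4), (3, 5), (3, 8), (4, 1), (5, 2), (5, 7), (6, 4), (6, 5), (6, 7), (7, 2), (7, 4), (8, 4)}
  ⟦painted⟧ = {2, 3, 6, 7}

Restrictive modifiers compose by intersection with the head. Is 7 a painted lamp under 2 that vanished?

⟦under 2⟧ = {x : ⟨x, 2⟩ ∈ ⟦under⟧} = {1, 2, 3, 5, 7}
⟦that vanished⟧ = ⟦vanished⟧ = {3, 4, 5, 8}
⟦lamp⟧ = {1, 2, 3, 4, 5, 8}
… ∩ ⟦under 2⟧ = {1, 2, 3, 4, 5, 8} ∩ {1, 2, 3, 5, 7} = {1, 2, 3, 5}
… ∩ ⟦that vanished⟧ = {1, 2, 3, 5} ∩ {3, 4, 5, 8} = {3, 5}
… ∩ ⟦painted⟧ = {3, 5} ∩ {2, 3, 6, 7} = {3}
⟦painted lamp under 2 that vanished⟧ = {3}; 7 ∉ this set.

no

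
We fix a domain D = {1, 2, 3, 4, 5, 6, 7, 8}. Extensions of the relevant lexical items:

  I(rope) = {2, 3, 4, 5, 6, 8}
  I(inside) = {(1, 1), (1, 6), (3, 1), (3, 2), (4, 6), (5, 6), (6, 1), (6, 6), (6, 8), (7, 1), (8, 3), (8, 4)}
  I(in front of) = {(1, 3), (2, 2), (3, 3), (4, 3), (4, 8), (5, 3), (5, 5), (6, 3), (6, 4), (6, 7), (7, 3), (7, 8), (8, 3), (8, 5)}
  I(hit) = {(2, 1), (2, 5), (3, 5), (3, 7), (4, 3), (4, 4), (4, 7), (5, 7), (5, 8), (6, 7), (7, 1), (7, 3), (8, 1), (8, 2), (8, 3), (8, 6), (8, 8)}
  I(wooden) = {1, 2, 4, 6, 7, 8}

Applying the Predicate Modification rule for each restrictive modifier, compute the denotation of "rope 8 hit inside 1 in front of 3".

{3, 6}

⟦8 hit⟧ = {x : ⟨8, x⟩ ∈ ⟦hit⟧} = {1, 2, 3, 6, 8}
⟦inside 1⟧ = {x : ⟨x, 1⟩ ∈ ⟦inside⟧} = {1, 3, 6, 7}
⟦in front of 3⟧ = {x : ⟨x, 3⟩ ∈ ⟦in front of⟧} = {1, 3, 4, 5, 6, 7, 8}
⟦rope⟧ = {2, 3, 4, 5, 6, 8}
… ∩ ⟦8 hit⟧ = {2, 3, 4, 5, 6, 8} ∩ {1, 2, 3, 6, 8} = {2, 3, 6, 8}
… ∩ ⟦inside 1⟧ = {2, 3, 6, 8} ∩ {1, 3, 6, 7} = {3, 6}
… ∩ ⟦in front of 3⟧ = {3, 6} ∩ {1, 3, 4, 5, 6, 7, 8} = {3, 6}
So ⟦rope 8 hit inside 1 in front of 3⟧ = {3, 6}.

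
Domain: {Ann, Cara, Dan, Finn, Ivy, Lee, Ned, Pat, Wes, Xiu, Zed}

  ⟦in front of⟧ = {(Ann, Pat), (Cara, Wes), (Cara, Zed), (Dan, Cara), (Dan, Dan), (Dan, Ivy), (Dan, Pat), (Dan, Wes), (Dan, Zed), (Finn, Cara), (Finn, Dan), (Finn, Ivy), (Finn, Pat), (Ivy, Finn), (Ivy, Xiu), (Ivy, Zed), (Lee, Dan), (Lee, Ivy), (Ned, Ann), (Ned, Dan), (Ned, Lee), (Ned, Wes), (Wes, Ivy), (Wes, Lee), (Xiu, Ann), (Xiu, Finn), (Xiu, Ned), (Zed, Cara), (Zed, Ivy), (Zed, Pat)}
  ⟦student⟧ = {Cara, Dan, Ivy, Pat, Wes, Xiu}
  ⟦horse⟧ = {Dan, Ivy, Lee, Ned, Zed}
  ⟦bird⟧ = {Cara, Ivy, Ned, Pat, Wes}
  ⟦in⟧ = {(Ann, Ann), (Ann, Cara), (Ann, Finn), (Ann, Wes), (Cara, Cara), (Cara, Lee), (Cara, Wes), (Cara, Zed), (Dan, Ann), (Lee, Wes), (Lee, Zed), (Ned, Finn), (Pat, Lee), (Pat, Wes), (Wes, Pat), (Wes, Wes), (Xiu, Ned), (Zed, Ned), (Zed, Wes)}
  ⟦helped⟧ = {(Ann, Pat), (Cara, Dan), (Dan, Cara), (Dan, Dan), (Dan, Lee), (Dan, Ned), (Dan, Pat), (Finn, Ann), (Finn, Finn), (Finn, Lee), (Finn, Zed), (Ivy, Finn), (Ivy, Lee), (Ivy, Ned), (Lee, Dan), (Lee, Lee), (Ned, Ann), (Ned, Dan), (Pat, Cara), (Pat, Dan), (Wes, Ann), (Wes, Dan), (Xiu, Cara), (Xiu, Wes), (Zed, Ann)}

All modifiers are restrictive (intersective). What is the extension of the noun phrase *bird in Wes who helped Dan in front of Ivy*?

⟦in Wes⟧ = {x : ⟨x, Wes⟩ ∈ ⟦in⟧} = {Ann, Cara, Lee, Pat, Wes, Zed}
⟦who helped Dan⟧ = {x : ⟨x, Dan⟩ ∈ ⟦helped⟧} = {Cara, Dan, Lee, Ned, Pat, Wes}
⟦in front of Ivy⟧ = {x : ⟨x, Ivy⟩ ∈ ⟦in front of⟧} = {Dan, Finn, Lee, Wes, Zed}
⟦bird⟧ = {Cara, Ivy, Ned, Pat, Wes}
… ∩ ⟦in Wes⟧ = {Cara, Ivy, Ned, Pat, Wes} ∩ {Ann, Cara, Lee, Pat, Wes, Zed} = {Cara, Pat, Wes}
… ∩ ⟦who helped Dan⟧ = {Cara, Pat, Wes} ∩ {Cara, Dan, Lee, Ned, Pat, Wes} = {Cara, Pat, Wes}
… ∩ ⟦in front of Ivy⟧ = {Cara, Pat, Wes} ∩ {Dan, Finn, Lee, Wes, Zed} = {Wes}
So ⟦bird in Wes who helped Dan in front of Ivy⟧ = {Wes}.

{Wes}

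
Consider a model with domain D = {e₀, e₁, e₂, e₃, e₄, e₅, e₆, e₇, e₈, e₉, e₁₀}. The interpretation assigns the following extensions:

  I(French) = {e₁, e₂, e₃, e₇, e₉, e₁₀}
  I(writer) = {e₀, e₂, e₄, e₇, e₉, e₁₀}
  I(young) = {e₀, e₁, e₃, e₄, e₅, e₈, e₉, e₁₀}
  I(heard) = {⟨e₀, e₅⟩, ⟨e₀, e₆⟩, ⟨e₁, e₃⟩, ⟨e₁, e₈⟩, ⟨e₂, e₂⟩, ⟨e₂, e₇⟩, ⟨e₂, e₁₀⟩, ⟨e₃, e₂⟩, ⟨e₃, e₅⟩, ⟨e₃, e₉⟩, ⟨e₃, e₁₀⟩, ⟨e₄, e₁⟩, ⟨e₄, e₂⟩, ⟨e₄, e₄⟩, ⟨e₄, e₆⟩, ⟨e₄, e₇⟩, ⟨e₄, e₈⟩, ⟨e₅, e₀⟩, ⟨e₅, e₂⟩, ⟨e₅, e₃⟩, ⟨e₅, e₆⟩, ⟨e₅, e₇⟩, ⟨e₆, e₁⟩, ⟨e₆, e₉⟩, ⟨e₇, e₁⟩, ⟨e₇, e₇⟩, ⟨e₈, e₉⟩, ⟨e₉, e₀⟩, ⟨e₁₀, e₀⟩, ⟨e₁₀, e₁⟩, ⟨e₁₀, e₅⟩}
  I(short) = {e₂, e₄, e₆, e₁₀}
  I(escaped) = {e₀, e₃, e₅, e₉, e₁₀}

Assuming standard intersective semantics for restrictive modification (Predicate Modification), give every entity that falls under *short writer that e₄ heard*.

⟦that e₄ heard⟧ = {x : ⟨e₄, x⟩ ∈ ⟦heard⟧} = {e₁, e₂, e₄, e₆, e₇, e₈}
⟦writer⟧ = {e₀, e₂, e₄, e₇, e₉, e₁₀}
… ∩ ⟦that e₄ heard⟧ = {e₀, e₂, e₄, e₇, e₉, e₁₀} ∩ {e₁, e₂, e₄, e₆, e₇, e₈} = {e₂, e₄, e₇}
… ∩ ⟦short⟧ = {e₂, e₄, e₇} ∩ {e₂, e₄, e₆, e₁₀} = {e₂, e₄}
So ⟦short writer that e₄ heard⟧ = {e₂, e₄}.

{e₂, e₄}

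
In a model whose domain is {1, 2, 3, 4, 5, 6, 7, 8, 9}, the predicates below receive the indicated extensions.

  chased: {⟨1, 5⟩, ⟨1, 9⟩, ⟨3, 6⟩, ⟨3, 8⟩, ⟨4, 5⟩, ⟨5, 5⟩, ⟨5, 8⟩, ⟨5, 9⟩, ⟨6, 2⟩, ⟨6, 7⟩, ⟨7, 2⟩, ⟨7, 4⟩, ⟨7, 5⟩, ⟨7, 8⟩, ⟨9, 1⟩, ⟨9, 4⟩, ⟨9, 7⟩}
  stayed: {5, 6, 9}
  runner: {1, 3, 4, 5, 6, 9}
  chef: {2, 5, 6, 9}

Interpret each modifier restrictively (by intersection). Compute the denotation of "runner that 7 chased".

{4, 5}

⟦that 7 chased⟧ = {x : ⟨7, x⟩ ∈ ⟦chased⟧} = {2, 4, 5, 8}
⟦runner⟧ = {1, 3, 4, 5, 6, 9}
… ∩ ⟦that 7 chased⟧ = {1, 3, 4, 5, 6, 9} ∩ {2, 4, 5, 8} = {4, 5}
So ⟦runner that 7 chased⟧ = {4, 5}.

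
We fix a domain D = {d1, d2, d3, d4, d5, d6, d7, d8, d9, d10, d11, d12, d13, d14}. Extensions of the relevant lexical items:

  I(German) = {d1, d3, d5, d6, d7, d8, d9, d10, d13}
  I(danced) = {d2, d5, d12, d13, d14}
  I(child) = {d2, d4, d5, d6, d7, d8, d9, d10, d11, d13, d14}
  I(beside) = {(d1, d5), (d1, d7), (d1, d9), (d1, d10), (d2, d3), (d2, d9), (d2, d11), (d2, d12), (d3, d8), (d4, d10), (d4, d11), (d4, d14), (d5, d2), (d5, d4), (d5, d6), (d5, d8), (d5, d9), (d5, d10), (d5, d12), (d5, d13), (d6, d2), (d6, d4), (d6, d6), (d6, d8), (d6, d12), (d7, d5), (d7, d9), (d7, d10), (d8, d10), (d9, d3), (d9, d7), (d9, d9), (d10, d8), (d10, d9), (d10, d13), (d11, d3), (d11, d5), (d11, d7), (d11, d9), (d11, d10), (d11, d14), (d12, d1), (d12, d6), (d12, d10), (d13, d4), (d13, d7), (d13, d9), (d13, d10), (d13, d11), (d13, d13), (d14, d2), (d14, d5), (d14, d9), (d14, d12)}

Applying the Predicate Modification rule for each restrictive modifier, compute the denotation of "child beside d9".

{d2, d5, d7, d9, d10, d11, d13, d14}

⟦beside d9⟧ = {x : ⟨x, d9⟩ ∈ ⟦beside⟧} = {d1, d2, d5, d7, d9, d10, d11, d13, d14}
⟦child⟧ = {d2, d4, d5, d6, d7, d8, d9, d10, d11, d13, d14}
… ∩ ⟦beside d9⟧ = {d2, d4, d5, d6, d7, d8, d9, d10, d11, d13, d14} ∩ {d1, d2, d5, d7, d9, d10, d11, d13, d14} = {d2, d5, d7, d9, d10, d11, d13, d14}
So ⟦child beside d9⟧ = {d2, d5, d7, d9, d10, d11, d13, d14}.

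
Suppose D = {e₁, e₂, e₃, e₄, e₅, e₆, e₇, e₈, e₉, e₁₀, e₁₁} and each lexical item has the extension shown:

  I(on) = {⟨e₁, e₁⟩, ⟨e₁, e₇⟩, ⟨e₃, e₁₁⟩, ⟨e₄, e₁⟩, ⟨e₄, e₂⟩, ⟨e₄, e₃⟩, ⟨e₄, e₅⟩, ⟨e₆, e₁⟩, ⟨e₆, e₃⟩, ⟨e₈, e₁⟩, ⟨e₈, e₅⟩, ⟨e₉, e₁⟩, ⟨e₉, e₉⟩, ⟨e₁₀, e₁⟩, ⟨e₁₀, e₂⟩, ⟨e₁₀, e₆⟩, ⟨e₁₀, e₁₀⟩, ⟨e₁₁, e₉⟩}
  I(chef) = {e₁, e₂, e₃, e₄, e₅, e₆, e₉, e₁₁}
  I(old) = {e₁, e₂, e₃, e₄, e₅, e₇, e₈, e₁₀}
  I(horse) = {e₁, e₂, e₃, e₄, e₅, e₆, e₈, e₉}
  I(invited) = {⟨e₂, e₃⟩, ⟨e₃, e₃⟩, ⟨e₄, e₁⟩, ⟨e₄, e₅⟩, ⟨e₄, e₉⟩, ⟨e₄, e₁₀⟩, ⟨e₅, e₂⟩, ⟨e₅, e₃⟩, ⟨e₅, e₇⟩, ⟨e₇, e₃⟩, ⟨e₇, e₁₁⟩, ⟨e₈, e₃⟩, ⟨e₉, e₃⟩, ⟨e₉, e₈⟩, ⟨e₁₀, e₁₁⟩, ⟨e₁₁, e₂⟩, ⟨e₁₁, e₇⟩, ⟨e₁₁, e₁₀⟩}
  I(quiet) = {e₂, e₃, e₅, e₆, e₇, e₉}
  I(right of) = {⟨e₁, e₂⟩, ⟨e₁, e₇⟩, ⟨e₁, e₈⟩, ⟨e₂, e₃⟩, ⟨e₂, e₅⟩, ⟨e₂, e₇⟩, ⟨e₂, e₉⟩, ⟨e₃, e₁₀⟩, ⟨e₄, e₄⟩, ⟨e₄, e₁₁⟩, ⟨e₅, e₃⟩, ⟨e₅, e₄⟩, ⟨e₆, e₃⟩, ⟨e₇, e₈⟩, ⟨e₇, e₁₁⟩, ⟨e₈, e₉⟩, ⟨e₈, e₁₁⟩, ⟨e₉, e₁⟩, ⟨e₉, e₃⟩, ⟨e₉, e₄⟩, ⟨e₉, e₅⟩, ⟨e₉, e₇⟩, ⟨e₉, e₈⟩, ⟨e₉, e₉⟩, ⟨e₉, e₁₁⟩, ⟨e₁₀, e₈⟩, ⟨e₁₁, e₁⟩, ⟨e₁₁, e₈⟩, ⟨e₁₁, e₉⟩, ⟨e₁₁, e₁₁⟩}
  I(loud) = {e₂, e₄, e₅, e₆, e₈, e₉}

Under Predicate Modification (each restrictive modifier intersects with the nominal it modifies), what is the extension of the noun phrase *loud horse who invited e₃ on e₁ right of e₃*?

⟦who invited e₃⟧ = {x : ⟨x, e₃⟩ ∈ ⟦invited⟧} = {e₂, e₃, e₅, e₇, e₈, e₉}
⟦on e₁⟧ = {x : ⟨x, e₁⟩ ∈ ⟦on⟧} = {e₁, e₄, e₆, e₈, e₉, e₁₀}
⟦right of e₃⟧ = {x : ⟨x, e₃⟩ ∈ ⟦right of⟧} = {e₂, e₅, e₆, e₉}
⟦horse⟧ = {e₁, e₂, e₃, e₄, e₅, e₆, e₈, e₉}
… ∩ ⟦who invited e₃⟧ = {e₁, e₂, e₃, e₄, e₅, e₆, e₈, e₉} ∩ {e₂, e₃, e₅, e₇, e₈, e₉} = {e₂, e₃, e₅, e₈, e₉}
… ∩ ⟦on e₁⟧ = {e₂, e₃, e₅, e₈, e₉} ∩ {e₁, e₄, e₆, e₈, e₉, e₁₀} = {e₈, e₉}
… ∩ ⟦right of e₃⟧ = {e₈, e₉} ∩ {e₂, e₅, e₆, e₉} = {e₉}
… ∩ ⟦loud⟧ = {e₉} ∩ {e₂, e₄, e₅, e₆, e₈, e₉} = {e₉}
So ⟦loud horse who invited e₃ on e₁ right of e₃⟧ = {e₉}.

{e₉}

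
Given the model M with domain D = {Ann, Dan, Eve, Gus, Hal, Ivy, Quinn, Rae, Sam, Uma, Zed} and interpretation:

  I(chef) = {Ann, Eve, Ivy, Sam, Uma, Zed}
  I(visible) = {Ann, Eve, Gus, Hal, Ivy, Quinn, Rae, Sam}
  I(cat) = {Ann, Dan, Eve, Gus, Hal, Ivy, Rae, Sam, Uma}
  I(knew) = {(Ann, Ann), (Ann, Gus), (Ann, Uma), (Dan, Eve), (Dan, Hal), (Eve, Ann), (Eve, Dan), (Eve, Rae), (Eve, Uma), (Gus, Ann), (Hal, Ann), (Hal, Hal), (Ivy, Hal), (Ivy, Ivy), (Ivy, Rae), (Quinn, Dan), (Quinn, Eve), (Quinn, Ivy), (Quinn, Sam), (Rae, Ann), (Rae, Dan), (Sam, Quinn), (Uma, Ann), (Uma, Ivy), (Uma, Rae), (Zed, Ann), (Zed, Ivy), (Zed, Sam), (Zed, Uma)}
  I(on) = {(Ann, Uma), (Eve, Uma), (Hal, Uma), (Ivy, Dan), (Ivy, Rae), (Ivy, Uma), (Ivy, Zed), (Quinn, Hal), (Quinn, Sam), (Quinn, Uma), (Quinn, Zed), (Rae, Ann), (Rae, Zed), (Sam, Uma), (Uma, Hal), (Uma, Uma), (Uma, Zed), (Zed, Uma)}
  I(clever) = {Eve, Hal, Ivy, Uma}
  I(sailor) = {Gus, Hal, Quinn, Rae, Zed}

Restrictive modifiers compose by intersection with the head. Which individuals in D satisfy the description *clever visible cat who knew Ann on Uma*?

⟦who knew Ann⟧ = {x : ⟨x, Ann⟩ ∈ ⟦knew⟧} = {Ann, Eve, Gus, Hal, Rae, Uma, Zed}
⟦on Uma⟧ = {x : ⟨x, Uma⟩ ∈ ⟦on⟧} = {Ann, Eve, Hal, Ivy, Quinn, Sam, Uma, Zed}
⟦cat⟧ = {Ann, Dan, Eve, Gus, Hal, Ivy, Rae, Sam, Uma}
… ∩ ⟦who knew Ann⟧ = {Ann, Dan, Eve, Gus, Hal, Ivy, Rae, Sam, Uma} ∩ {Ann, Eve, Gus, Hal, Rae, Uma, Zed} = {Ann, Eve, Gus, Hal, Rae, Uma}
… ∩ ⟦on Uma⟧ = {Ann, Eve, Gus, Hal, Rae, Uma} ∩ {Ann, Eve, Hal, Ivy, Quinn, Sam, Uma, Zed} = {Ann, Eve, Hal, Uma}
… ∩ ⟦clever⟧ = {Ann, Eve, Hal, Uma} ∩ {Eve, Hal, Ivy, Uma} = {Eve, Hal, Uma}
… ∩ ⟦visible⟧ = {Eve, Hal, Uma} ∩ {Ann, Eve, Gus, Hal, Ivy, Quinn, Rae, Sam} = {Eve, Hal}
So ⟦clever visible cat who knew Ann on Uma⟧ = {Eve, Hal}.

{Eve, Hal}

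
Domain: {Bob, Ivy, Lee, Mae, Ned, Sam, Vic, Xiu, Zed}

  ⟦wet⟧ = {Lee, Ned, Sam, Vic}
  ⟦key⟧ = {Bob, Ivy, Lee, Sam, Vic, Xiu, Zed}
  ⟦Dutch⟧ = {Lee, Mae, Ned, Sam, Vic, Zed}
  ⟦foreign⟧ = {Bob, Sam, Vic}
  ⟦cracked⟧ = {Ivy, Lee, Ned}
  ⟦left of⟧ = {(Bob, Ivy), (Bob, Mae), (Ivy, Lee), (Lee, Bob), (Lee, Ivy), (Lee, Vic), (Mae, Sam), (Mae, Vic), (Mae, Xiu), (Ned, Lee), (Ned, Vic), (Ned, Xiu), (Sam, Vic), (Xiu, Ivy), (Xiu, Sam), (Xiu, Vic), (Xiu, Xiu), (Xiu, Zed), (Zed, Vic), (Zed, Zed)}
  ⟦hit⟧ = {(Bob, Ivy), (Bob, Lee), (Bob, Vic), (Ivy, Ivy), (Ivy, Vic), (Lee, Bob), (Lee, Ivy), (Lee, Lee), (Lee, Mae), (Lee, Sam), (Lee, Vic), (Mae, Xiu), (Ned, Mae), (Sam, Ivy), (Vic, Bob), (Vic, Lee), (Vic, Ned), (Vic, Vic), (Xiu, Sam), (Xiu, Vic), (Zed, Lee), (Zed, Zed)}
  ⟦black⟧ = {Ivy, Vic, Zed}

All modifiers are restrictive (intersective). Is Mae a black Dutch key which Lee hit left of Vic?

no

⟦which Lee hit⟧ = {x : ⟨Lee, x⟩ ∈ ⟦hit⟧} = {Bob, Ivy, Lee, Mae, Sam, Vic}
⟦left of Vic⟧ = {x : ⟨x, Vic⟩ ∈ ⟦left of⟧} = {Lee, Mae, Ned, Sam, Xiu, Zed}
⟦key⟧ = {Bob, Ivy, Lee, Sam, Vic, Xiu, Zed}
… ∩ ⟦which Lee hit⟧ = {Bob, Ivy, Lee, Sam, Vic, Xiu, Zed} ∩ {Bob, Ivy, Lee, Mae, Sam, Vic} = {Bob, Ivy, Lee, Sam, Vic}
… ∩ ⟦left of Vic⟧ = {Bob, Ivy, Lee, Sam, Vic} ∩ {Lee, Mae, Ned, Sam, Xiu, Zed} = {Lee, Sam}
… ∩ ⟦black⟧ = {Lee, Sam} ∩ {Ivy, Vic, Zed} = ∅
… ∩ ⟦Dutch⟧ = ∅ ∩ {Lee, Mae, Ned, Sam, Vic, Zed} = ∅
⟦black Dutch key which Lee hit left of Vic⟧ = ∅; Mae ∉ this set.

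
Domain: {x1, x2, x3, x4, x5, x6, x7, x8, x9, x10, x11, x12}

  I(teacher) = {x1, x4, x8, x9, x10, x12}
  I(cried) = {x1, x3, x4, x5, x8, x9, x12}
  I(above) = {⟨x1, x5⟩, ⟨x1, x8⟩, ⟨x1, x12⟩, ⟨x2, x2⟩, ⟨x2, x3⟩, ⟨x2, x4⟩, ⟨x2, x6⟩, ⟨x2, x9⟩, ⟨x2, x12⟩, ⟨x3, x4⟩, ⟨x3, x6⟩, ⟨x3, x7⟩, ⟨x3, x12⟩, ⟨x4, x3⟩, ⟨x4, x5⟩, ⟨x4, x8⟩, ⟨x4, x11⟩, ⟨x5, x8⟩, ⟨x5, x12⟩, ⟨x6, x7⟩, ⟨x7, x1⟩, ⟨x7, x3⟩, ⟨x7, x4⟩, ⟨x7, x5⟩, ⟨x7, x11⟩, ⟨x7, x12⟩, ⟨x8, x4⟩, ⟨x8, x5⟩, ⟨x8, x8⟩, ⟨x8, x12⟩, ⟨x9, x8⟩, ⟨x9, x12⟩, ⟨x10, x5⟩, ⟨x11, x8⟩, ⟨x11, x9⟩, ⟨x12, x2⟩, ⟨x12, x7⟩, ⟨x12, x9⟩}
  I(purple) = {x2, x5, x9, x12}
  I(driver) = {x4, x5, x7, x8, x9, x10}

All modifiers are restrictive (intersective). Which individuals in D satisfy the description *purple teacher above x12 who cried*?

{x9}

⟦above x12⟧ = {x : ⟨x, x12⟩ ∈ ⟦above⟧} = {x1, x2, x3, x5, x7, x8, x9}
⟦who cried⟧ = ⟦cried⟧ = {x1, x3, x4, x5, x8, x9, x12}
⟦teacher⟧ = {x1, x4, x8, x9, x10, x12}
… ∩ ⟦above x12⟧ = {x1, x4, x8, x9, x10, x12} ∩ {x1, x2, x3, x5, x7, x8, x9} = {x1, x8, x9}
… ∩ ⟦who cried⟧ = {x1, x8, x9} ∩ {x1, x3, x4, x5, x8, x9, x12} = {x1, x8, x9}
… ∩ ⟦purple⟧ = {x1, x8, x9} ∩ {x2, x5, x9, x12} = {x9}
So ⟦purple teacher above x12 who cried⟧ = {x9}.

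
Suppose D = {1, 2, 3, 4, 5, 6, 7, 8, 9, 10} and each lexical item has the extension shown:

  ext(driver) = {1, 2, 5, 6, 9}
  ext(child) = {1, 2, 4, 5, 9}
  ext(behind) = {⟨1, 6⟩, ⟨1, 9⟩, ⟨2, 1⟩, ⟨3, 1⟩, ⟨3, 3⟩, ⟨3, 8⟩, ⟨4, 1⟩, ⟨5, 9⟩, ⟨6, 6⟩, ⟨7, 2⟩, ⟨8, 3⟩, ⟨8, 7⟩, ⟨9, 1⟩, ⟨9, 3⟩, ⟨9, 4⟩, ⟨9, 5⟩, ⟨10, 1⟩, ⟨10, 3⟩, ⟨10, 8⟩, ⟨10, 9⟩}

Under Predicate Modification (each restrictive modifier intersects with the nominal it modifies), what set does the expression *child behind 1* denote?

⟦behind 1⟧ = {x : ⟨x, 1⟩ ∈ ⟦behind⟧} = {2, 3, 4, 9, 10}
⟦child⟧ = {1, 2, 4, 5, 9}
… ∩ ⟦behind 1⟧ = {1, 2, 4, 5, 9} ∩ {2, 3, 4, 9, 10} = {2, 4, 9}
So ⟦child behind 1⟧ = {2, 4, 9}.

{2, 4, 9}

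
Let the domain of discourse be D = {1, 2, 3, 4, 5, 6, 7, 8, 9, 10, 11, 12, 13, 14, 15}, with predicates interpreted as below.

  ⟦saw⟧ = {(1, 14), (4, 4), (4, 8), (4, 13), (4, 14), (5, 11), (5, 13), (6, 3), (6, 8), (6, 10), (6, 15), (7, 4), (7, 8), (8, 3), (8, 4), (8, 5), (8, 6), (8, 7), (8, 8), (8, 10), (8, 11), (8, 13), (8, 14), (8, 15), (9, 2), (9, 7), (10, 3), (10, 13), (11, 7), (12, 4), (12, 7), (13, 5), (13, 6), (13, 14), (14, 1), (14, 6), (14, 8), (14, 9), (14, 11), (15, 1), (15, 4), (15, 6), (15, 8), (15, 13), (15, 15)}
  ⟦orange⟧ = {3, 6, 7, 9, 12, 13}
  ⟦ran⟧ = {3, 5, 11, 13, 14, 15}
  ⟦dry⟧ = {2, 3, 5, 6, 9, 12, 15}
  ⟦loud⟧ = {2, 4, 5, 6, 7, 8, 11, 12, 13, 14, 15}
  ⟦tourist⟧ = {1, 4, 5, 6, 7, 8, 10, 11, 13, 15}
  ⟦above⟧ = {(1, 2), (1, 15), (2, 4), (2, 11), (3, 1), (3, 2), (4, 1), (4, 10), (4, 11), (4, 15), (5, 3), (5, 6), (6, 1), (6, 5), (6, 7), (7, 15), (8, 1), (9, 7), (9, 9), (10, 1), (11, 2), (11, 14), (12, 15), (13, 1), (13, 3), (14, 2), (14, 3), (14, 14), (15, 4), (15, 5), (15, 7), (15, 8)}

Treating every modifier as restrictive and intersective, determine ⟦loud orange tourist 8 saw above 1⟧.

⟦8 saw⟧ = {x : ⟨8, x⟩ ∈ ⟦saw⟧} = {3, 4, 5, 6, 7, 8, 10, 11, 13, 14, 15}
⟦above 1⟧ = {x : ⟨x, 1⟩ ∈ ⟦above⟧} = {3, 4, 6, 8, 10, 13}
⟦tourist⟧ = {1, 4, 5, 6, 7, 8, 10, 11, 13, 15}
… ∩ ⟦8 saw⟧ = {1, 4, 5, 6, 7, 8, 10, 11, 13, 15} ∩ {3, 4, 5, 6, 7, 8, 10, 11, 13, 14, 15} = {4, 5, 6, 7, 8, 10, 11, 13, 15}
… ∩ ⟦above 1⟧ = {4, 5, 6, 7, 8, 10, 11, 13, 15} ∩ {3, 4, 6, 8, 10, 13} = {4, 6, 8, 10, 13}
… ∩ ⟦loud⟧ = {4, 6, 8, 10, 13} ∩ {2, 4, 5, 6, 7, 8, 11, 12, 13, 14, 15} = {4, 6, 8, 13}
… ∩ ⟦orange⟧ = {4, 6, 8, 13} ∩ {3, 6, 7, 9, 12, 13} = {6, 13}
So ⟦loud orange tourist 8 saw above 1⟧ = {6, 13}.

{6, 13}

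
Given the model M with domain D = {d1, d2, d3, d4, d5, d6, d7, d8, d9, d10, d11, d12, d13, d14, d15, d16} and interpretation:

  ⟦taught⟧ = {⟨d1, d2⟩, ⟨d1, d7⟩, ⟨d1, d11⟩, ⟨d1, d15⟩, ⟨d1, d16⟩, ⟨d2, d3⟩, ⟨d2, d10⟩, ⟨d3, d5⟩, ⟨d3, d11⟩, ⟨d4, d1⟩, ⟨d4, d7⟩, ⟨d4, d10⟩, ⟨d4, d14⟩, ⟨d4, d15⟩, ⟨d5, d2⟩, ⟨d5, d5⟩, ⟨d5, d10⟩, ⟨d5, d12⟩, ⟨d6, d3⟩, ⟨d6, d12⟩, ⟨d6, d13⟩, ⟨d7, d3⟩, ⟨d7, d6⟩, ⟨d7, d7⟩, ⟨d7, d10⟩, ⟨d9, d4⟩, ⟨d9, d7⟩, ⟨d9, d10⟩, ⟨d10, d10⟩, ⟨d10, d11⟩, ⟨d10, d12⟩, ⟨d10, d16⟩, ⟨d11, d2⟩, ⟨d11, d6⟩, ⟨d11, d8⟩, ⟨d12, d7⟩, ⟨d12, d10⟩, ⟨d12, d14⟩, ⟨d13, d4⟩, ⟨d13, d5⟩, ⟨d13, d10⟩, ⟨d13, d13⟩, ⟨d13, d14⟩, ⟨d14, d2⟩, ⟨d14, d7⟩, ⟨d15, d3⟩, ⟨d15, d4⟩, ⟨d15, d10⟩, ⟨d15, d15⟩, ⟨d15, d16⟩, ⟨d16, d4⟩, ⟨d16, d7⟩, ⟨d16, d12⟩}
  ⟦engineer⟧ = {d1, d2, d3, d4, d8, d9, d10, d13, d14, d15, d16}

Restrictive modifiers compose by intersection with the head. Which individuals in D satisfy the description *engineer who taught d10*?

⟦who taught d10⟧ = {x : ⟨x, d10⟩ ∈ ⟦taught⟧} = {d2, d4, d5, d7, d9, d10, d12, d13, d15}
⟦engineer⟧ = {d1, d2, d3, d4, d8, d9, d10, d13, d14, d15, d16}
… ∩ ⟦who taught d10⟧ = {d1, d2, d3, d4, d8, d9, d10, d13, d14, d15, d16} ∩ {d2, d4, d5, d7, d9, d10, d12, d13, d15} = {d2, d4, d9, d10, d13, d15}
So ⟦engineer who taught d10⟧ = {d2, d4, d9, d10, d13, d15}.

{d2, d4, d9, d10, d13, d15}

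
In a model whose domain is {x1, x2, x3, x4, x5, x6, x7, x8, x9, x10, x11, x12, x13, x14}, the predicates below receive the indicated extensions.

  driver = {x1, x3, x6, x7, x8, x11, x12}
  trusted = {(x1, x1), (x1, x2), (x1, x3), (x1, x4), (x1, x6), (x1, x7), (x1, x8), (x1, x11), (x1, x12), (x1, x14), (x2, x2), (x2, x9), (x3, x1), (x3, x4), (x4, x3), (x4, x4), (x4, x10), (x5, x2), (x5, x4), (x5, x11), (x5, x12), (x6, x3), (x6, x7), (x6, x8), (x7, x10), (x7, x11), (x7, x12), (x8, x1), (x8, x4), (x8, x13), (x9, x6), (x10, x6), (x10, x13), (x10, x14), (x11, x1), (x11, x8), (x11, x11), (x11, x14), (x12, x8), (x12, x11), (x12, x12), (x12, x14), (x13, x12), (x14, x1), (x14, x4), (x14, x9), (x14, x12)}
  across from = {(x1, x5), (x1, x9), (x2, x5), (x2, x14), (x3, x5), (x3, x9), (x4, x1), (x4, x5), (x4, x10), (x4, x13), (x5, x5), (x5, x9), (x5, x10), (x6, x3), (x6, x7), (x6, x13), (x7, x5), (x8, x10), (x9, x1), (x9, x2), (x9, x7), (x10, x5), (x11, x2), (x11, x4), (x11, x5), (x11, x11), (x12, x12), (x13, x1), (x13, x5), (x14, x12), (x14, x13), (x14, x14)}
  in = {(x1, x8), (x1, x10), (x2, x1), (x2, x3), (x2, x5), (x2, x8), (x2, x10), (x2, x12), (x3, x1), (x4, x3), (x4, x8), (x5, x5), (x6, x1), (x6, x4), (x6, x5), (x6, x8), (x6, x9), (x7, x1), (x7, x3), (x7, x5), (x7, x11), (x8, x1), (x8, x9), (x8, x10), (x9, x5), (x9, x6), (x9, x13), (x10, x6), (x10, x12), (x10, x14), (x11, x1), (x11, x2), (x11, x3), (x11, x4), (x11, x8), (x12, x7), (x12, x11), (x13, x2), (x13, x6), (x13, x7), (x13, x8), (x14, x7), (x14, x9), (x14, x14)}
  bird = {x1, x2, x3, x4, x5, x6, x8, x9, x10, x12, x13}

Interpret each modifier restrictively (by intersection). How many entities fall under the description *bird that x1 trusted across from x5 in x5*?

⟦that x1 trusted⟧ = {x : ⟨x1, x⟩ ∈ ⟦trusted⟧} = {x1, x2, x3, x4, x6, x7, x8, x11, x12, x14}
⟦across from x5⟧ = {x : ⟨x, x5⟩ ∈ ⟦across from⟧} = {x1, x2, x3, x4, x5, x7, x10, x11, x13}
⟦in x5⟧ = {x : ⟨x, x5⟩ ∈ ⟦in⟧} = {x2, x5, x6, x7, x9}
⟦bird⟧ = {x1, x2, x3, x4, x5, x6, x8, x9, x10, x12, x13}
… ∩ ⟦that x1 trusted⟧ = {x1, x2, x3, x4, x5, x6, x8, x9, x10, x12, x13} ∩ {x1, x2, x3, x4, x6, x7, x8, x11, x12, x14} = {x1, x2, x3, x4, x6, x8, x12}
… ∩ ⟦across from x5⟧ = {x1, x2, x3, x4, x6, x8, x12} ∩ {x1, x2, x3, x4, x5, x7, x10, x11, x13} = {x1, x2, x3, x4}
… ∩ ⟦in x5⟧ = {x1, x2, x3, x4} ∩ {x2, x5, x6, x7, x9} = {x2}
⟦bird that x1 trusted across from x5 in x5⟧ = {x2}, so the cardinality is 1.

1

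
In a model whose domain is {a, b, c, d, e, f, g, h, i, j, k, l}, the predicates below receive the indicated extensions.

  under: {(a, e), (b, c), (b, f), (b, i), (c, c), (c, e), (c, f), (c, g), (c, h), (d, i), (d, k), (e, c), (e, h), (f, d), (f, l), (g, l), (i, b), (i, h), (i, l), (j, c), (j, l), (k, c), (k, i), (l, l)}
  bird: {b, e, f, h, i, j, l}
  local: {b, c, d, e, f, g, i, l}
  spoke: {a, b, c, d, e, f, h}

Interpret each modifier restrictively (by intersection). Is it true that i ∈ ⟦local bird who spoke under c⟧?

no

⟦who spoke⟧ = ⟦spoke⟧ = {a, b, c, d, e, f, h}
⟦under c⟧ = {x : ⟨x, c⟩ ∈ ⟦under⟧} = {b, c, e, j, k}
⟦bird⟧ = {b, e, f, h, i, j, l}
… ∩ ⟦who spoke⟧ = {b, e, f, h, i, j, l} ∩ {a, b, c, d, e, f, h} = {b, e, f, h}
… ∩ ⟦under c⟧ = {b, e, f, h} ∩ {b, c, e, j, k} = {b, e}
… ∩ ⟦local⟧ = {b, e} ∩ {b, c, d, e, f, g, i, l} = {b, e}
⟦local bird who spoke under c⟧ = {b, e}; i ∉ this set.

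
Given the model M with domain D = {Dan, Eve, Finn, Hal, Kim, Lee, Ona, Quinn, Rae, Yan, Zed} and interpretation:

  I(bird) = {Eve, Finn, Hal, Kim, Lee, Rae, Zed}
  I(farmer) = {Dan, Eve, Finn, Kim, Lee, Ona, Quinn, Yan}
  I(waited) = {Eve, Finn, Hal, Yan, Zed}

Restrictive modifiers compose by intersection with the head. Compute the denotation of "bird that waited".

{Eve, Finn, Hal, Zed}

⟦that waited⟧ = ⟦waited⟧ = {Eve, Finn, Hal, Yan, Zed}
⟦bird⟧ = {Eve, Finn, Hal, Kim, Lee, Rae, Zed}
… ∩ ⟦that waited⟧ = {Eve, Finn, Hal, Kim, Lee, Rae, Zed} ∩ {Eve, Finn, Hal, Yan, Zed} = {Eve, Finn, Hal, Zed}
So ⟦bird that waited⟧ = {Eve, Finn, Hal, Zed}.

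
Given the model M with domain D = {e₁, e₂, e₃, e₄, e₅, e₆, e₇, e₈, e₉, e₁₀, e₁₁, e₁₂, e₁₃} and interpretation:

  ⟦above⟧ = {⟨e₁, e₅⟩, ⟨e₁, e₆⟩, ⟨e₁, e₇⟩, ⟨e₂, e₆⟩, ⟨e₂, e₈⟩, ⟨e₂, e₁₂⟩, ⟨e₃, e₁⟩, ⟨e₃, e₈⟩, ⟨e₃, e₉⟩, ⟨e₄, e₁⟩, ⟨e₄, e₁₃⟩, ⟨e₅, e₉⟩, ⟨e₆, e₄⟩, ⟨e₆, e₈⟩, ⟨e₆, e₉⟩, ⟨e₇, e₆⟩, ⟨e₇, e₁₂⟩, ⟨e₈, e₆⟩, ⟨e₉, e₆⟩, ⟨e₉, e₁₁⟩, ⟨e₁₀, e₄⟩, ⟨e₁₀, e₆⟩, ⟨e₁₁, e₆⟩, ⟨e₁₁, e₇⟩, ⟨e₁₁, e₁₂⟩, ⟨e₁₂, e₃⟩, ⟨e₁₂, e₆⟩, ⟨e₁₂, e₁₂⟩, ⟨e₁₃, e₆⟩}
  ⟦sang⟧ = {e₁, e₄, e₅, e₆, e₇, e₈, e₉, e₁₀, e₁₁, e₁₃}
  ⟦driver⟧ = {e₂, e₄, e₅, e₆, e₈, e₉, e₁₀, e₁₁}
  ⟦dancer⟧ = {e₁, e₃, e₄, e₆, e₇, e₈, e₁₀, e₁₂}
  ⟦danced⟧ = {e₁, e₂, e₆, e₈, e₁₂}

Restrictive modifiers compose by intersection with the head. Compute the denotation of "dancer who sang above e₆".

{e₁, e₇, e₈, e₁₀}

⟦who sang⟧ = ⟦sang⟧ = {e₁, e₄, e₅, e₆, e₇, e₈, e₉, e₁₀, e₁₁, e₁₃}
⟦above e₆⟧ = {x : ⟨x, e₆⟩ ∈ ⟦above⟧} = {e₁, e₂, e₇, e₈, e₉, e₁₀, e₁₁, e₁₂, e₁₃}
⟦dancer⟧ = {e₁, e₃, e₄, e₆, e₇, e₈, e₁₀, e₁₂}
… ∩ ⟦who sang⟧ = {e₁, e₃, e₄, e₆, e₇, e₈, e₁₀, e₁₂} ∩ {e₁, e₄, e₅, e₆, e₇, e₈, e₉, e₁₀, e₁₁, e₁₃} = {e₁, e₄, e₆, e₇, e₈, e₁₀}
… ∩ ⟦above e₆⟧ = {e₁, e₄, e₆, e₇, e₈, e₁₀} ∩ {e₁, e₂, e₇, e₈, e₉, e₁₀, e₁₁, e₁₂, e₁₃} = {e₁, e₇, e₈, e₁₀}
So ⟦dancer who sang above e₆⟧ = {e₁, e₇, e₈, e₁₀}.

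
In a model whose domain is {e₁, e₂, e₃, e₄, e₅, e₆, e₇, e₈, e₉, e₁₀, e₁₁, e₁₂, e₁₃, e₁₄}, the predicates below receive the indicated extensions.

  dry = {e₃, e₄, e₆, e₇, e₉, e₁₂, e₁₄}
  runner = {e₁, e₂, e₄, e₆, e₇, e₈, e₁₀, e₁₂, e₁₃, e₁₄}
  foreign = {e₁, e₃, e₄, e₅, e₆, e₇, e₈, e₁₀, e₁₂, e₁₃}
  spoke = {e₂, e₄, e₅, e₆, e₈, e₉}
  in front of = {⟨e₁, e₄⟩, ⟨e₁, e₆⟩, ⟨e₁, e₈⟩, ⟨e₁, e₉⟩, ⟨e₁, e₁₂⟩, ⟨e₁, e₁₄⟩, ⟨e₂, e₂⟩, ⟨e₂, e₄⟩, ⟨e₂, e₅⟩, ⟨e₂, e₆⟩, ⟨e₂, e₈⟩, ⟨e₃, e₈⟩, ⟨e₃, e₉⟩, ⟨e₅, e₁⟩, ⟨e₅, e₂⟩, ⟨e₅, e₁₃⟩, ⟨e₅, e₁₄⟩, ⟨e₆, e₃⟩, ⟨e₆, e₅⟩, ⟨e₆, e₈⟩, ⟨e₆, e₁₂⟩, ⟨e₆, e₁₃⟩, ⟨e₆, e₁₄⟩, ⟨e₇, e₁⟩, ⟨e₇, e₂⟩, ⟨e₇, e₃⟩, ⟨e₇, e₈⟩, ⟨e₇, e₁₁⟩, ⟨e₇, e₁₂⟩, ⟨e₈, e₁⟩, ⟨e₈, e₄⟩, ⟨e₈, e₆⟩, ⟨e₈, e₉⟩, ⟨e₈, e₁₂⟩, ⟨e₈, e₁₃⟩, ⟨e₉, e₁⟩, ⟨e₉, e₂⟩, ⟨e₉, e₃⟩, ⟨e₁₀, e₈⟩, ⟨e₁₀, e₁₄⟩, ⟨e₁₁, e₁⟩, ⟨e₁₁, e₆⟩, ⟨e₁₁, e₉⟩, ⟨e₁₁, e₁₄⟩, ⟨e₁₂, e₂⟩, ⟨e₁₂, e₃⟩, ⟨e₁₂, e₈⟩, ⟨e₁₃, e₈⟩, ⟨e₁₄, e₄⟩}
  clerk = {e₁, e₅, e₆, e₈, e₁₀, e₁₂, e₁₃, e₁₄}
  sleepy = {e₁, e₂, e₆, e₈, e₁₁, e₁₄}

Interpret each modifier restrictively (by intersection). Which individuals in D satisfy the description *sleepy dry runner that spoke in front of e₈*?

{e₆}

⟦that spoke⟧ = ⟦spoke⟧ = {e₂, e₄, e₅, e₆, e₈, e₉}
⟦in front of e₈⟧ = {x : ⟨x, e₈⟩ ∈ ⟦in front of⟧} = {e₁, e₂, e₃, e₆, e₇, e₁₀, e₁₂, e₁₃}
⟦runner⟧ = {e₁, e₂, e₄, e₆, e₇, e₈, e₁₀, e₁₂, e₁₃, e₁₄}
… ∩ ⟦that spoke⟧ = {e₁, e₂, e₄, e₆, e₇, e₈, e₁₀, e₁₂, e₁₃, e₁₄} ∩ {e₂, e₄, e₅, e₆, e₈, e₉} = {e₂, e₄, e₆, e₈}
… ∩ ⟦in front of e₈⟧ = {e₂, e₄, e₆, e₈} ∩ {e₁, e₂, e₃, e₆, e₇, e₁₀, e₁₂, e₁₃} = {e₂, e₆}
… ∩ ⟦sleepy⟧ = {e₂, e₆} ∩ {e₁, e₂, e₆, e₈, e₁₁, e₁₄} = {e₂, e₆}
… ∩ ⟦dry⟧ = {e₂, e₆} ∩ {e₃, e₄, e₆, e₇, e₉, e₁₂, e₁₄} = {e₆}
So ⟦sleepy dry runner that spoke in front of e₈⟧ = {e₆}.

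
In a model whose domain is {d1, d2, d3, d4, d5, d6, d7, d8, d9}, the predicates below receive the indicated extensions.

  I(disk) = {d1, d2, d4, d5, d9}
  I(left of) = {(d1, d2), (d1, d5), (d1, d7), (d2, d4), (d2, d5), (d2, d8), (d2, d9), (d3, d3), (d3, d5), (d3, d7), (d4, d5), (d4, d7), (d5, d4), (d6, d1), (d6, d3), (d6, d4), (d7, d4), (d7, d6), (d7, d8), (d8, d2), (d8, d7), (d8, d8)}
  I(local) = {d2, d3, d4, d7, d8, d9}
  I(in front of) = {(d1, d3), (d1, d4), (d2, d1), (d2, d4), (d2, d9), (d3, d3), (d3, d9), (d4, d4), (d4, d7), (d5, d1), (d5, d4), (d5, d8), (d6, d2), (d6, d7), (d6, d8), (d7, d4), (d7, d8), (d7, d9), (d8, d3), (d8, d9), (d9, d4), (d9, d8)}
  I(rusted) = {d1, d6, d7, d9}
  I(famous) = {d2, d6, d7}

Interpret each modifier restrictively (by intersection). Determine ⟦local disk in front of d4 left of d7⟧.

{d4}

⟦in front of d4⟧ = {x : ⟨x, d4⟩ ∈ ⟦in front of⟧} = {d1, d2, d4, d5, d7, d9}
⟦left of d7⟧ = {x : ⟨x, d7⟩ ∈ ⟦left of⟧} = {d1, d3, d4, d8}
⟦disk⟧ = {d1, d2, d4, d5, d9}
… ∩ ⟦in front of d4⟧ = {d1, d2, d4, d5, d9} ∩ {d1, d2, d4, d5, d7, d9} = {d1, d2, d4, d5, d9}
… ∩ ⟦left of d7⟧ = {d1, d2, d4, d5, d9} ∩ {d1, d3, d4, d8} = {d1, d4}
… ∩ ⟦local⟧ = {d1, d4} ∩ {d2, d3, d4, d7, d8, d9} = {d4}
So ⟦local disk in front of d4 left of d7⟧ = {d4}.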